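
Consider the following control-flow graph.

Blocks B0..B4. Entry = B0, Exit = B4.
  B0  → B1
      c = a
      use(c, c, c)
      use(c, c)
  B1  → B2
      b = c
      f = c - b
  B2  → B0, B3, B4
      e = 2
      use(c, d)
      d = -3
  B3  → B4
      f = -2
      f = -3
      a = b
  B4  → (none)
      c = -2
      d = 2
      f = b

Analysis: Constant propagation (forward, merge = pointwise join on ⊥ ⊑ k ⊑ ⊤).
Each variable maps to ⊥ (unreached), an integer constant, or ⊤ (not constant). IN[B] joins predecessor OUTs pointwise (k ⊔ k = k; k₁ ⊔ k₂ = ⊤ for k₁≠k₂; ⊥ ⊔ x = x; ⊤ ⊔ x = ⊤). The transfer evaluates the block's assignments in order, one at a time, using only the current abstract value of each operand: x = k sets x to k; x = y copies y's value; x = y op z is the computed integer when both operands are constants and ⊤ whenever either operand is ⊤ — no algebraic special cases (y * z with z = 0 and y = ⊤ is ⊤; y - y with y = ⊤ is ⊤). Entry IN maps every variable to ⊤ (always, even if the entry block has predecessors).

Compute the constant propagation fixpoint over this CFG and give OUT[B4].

Answer: {a: ⊤, b: ⊤, c: -2, d: 2, e: 2, f: ⊤}

Trace:
Converged values:
  B0:  IN=(all ⊤)  OUT=(all ⊤)
  B1:  IN=(all ⊤)  OUT=(all ⊤)
  B2:  IN=(all ⊤)  OUT={d:-3, e:2; rest ⊤}
  B3:  IN={d:-3, e:2; rest ⊤}  OUT={d:-3, e:2, f:-3; rest ⊤}
  B4:  IN={d:-3, e:2; rest ⊤}  OUT={c:-2, d:2, e:2; rest ⊤}

Merge at B4: IN[B4] = OUT[B2] ⊔ OUT[B3] = {a: ⊤, b: ⊤, c: ⊤, d: -3, e: 2, f: ⊤}
Applying B4's transfer function to that IN value gives OUT[B4] (row B4 above).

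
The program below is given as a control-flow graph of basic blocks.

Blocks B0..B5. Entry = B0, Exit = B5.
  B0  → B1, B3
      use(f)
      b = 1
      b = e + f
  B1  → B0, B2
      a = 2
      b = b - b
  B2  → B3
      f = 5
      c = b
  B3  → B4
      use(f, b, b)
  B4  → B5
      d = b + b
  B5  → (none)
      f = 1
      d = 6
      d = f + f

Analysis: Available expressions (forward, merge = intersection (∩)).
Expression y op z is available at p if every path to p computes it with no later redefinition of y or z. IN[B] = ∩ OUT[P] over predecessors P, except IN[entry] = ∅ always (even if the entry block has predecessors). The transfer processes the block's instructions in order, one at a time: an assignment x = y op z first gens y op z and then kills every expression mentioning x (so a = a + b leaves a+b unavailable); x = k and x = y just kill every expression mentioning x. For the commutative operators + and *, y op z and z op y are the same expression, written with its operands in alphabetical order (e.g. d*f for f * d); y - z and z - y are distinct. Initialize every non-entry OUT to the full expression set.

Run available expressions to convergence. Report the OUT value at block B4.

Converged values:
  B0:   IN={}   OUT={e+f}
  B1:   IN={e+f}   OUT={e+f}
  B2:   IN={e+f}   OUT={}
  B3:   IN={}   OUT={}
  B4:   IN={}   OUT={b+b}
  B5:   IN={b+b}   OUT={b+b, f+f}

Merge at B4: IN[B4] = OUT[B3] = {}
Applying B4's transfer function to that IN value gives OUT[B4] (row B4 above).

Answer: {b+b}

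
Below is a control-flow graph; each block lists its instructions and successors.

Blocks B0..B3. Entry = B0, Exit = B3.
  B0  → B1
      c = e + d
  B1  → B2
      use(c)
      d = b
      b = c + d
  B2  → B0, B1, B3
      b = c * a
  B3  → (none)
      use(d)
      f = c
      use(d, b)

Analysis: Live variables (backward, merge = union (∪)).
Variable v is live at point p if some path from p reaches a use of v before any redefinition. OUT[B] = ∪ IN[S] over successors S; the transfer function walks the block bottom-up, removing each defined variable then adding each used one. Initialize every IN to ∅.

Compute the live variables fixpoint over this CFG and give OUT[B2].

Answer: {a, b, c, d, e}

Derivation:
Fixpoint table:
  B0: | IN={a, b, d, e} | OUT={a, b, c, e}
  B1: | IN={a, b, c, e} | OUT={a, c, d, e}
  B2: | IN={a, c, d, e} | OUT={a, b, c, d, e}
  B3: | IN={b, c, d} | OUT={}

Merge at B2: OUT[B2] = IN[B0] ⊔ IN[B1] ⊔ IN[B3] = {a, b, c, d, e}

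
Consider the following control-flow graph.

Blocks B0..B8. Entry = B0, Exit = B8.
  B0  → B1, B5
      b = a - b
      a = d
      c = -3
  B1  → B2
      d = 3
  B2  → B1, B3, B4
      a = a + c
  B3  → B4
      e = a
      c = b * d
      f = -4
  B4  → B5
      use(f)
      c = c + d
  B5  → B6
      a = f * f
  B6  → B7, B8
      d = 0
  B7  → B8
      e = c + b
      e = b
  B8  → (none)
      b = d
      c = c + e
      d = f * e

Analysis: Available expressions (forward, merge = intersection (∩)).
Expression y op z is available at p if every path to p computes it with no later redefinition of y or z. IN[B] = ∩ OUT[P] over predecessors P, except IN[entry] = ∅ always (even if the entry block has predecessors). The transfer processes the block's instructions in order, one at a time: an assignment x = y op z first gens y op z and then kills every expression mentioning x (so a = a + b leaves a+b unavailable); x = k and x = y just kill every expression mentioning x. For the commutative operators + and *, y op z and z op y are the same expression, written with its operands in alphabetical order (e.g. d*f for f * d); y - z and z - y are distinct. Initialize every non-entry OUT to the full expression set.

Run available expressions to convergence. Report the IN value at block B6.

Answer: {f*f}

Trace:
Per-block solution:
  B0:  IN={}  OUT={}
  B1:  IN={}  OUT={}
  B2:  IN={}  OUT={}
  B3:  IN={}  OUT={b*d}
  B4:  IN={}  OUT={}
  B5:  IN={}  OUT={f*f}
  B6:  IN={f*f}  OUT={f*f}
  B7:  IN={f*f}  OUT={b+c, f*f}
  B8:  IN={f*f}  OUT={e*f, f*f}

Merge at B6: IN[B6] = OUT[B5] = {f*f}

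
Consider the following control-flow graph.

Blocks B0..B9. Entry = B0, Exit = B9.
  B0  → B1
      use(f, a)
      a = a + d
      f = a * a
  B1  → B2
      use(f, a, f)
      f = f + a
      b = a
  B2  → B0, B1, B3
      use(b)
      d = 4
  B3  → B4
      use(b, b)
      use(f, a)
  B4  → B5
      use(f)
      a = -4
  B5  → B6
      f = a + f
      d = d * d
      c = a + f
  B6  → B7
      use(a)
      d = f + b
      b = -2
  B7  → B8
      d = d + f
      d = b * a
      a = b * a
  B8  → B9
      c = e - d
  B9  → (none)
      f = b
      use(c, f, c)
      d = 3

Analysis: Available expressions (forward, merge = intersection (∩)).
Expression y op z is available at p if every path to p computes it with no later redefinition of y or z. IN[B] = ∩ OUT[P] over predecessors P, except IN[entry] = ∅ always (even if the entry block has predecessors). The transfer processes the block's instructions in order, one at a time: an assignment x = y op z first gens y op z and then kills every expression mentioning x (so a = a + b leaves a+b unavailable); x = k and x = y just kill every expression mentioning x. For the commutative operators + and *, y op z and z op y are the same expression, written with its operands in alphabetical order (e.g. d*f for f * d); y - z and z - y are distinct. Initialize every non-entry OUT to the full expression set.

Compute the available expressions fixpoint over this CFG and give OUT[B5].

Per-block solution:
  B0: | IN={} | OUT={a*a}
  B1: | IN={a*a} | OUT={a*a}
  B2: | IN={a*a} | OUT={a*a}
  B3: | IN={a*a} | OUT={a*a}
  B4: | IN={a*a} | OUT={}
  B5: | IN={} | OUT={a+f}
  B6: | IN={a+f} | OUT={a+f}
  B7: | IN={a+f} | OUT={}
  B8: | IN={} | OUT={e-d}
  B9: | IN={e-d} | OUT={}

Merge at B5: IN[B5] = OUT[B4] = {}
Applying B5's transfer function to that IN value gives OUT[B5] (row B5 above).

Answer: {a+f}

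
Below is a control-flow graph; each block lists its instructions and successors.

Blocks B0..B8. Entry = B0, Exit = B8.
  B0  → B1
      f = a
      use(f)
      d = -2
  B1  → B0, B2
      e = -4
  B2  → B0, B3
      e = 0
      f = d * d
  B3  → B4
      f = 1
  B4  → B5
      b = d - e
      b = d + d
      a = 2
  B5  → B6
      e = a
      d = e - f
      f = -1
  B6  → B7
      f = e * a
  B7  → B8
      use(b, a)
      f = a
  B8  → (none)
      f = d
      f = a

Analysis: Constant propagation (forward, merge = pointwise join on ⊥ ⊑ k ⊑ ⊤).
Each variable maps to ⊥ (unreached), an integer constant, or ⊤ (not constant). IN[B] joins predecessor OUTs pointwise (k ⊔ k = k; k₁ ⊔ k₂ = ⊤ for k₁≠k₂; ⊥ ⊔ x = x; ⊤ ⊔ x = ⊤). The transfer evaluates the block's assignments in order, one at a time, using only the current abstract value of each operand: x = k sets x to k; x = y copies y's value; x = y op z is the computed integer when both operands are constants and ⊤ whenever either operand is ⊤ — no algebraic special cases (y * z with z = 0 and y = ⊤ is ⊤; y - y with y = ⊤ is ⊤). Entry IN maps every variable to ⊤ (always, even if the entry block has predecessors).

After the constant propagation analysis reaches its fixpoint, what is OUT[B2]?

Per-block solution:
  B0:   IN=(all ⊤)   OUT={d:-2; rest ⊤}
  B1:   IN={d:-2; rest ⊤}   OUT={d:-2, e:-4; rest ⊤}
  B2:   IN={d:-2, e:-4; rest ⊤}   OUT={d:-2, e:0, f:4; rest ⊤}
  B3:   IN={d:-2, e:0, f:4; rest ⊤}   OUT={d:-2, e:0, f:1; rest ⊤}
  B4:   IN={d:-2, e:0, f:1; rest ⊤}   OUT={a:2, b:-4, d:-2, e:0, f:1; rest ⊤}
  B5:   IN={a:2, b:-4, d:-2, e:0, f:1; rest ⊤}   OUT={a:2, b:-4, d:1, e:2, f:-1; rest ⊤}
  B6:   IN={a:2, b:-4, d:1, e:2, f:-1; rest ⊤}   OUT={a:2, b:-4, d:1, e:2, f:4; rest ⊤}
  B7:   IN={a:2, b:-4, d:1, e:2, f:4; rest ⊤}   OUT={a:2, b:-4, d:1, e:2, f:2; rest ⊤}
  B8:   IN={a:2, b:-4, d:1, e:2, f:2; rest ⊤}   OUT={a:2, b:-4, d:1, e:2, f:2; rest ⊤}

Merge at B2: IN[B2] = OUT[B1] = {a: ⊤, b: ⊤, c: ⊤, d: -2, e: -4, f: ⊤}
Applying B2's transfer function to that IN value gives OUT[B2] (row B2 above).

Answer: {a: ⊤, b: ⊤, c: ⊤, d: -2, e: 0, f: 4}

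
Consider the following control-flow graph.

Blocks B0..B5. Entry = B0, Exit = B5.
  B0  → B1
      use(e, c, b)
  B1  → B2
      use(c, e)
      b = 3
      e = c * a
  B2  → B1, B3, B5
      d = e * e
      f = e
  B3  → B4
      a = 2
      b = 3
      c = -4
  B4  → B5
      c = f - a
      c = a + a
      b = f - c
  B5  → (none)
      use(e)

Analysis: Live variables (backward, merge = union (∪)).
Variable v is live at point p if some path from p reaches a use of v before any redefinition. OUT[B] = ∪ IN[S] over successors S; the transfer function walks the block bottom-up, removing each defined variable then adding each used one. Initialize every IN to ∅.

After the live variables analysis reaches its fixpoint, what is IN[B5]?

Fixpoint table:
  B0:   IN={a, b, c, e}   OUT={a, c, e}
  B1:   IN={a, c, e}   OUT={a, c, e}
  B2:   IN={a, c, e}   OUT={a, c, e, f}
  B3:   IN={e, f}   OUT={a, e, f}
  B4:   IN={a, e, f}   OUT={e}
  B5:   IN={e}   OUT={}

B5 is the boundary node: OUT[B5] = {}
Applying B5's transfer function to that OUT value gives IN[B5] (row B5 above).

Answer: {e}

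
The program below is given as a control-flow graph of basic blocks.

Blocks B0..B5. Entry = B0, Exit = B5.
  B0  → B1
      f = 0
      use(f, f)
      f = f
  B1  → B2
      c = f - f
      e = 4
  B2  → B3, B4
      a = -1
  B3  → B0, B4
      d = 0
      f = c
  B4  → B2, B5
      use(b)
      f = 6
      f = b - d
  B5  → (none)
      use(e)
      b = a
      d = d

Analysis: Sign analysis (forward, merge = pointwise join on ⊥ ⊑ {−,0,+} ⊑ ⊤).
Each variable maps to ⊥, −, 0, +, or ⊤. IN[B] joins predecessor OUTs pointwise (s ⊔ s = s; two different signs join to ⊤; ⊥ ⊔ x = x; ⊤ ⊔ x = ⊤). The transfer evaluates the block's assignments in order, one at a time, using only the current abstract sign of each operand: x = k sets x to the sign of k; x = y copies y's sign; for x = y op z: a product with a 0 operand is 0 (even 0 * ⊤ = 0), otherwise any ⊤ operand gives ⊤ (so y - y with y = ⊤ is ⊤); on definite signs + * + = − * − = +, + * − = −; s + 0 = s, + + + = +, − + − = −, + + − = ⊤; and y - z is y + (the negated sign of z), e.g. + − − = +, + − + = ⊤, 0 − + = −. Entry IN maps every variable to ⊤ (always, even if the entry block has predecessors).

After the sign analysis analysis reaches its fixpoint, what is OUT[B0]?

Fixpoint table:
  B0:   IN=(all ⊤)   OUT={f:0; rest ⊤}
  B1:   IN={f:0; rest ⊤}   OUT={c:0, e:+, f:0; rest ⊤}
  B2:   IN={c:0, e:+; rest ⊤}   OUT={a:-, c:0, e:+; rest ⊤}
  B3:   IN={a:-, c:0, e:+; rest ⊤}   OUT={a:-, c:0, d:0, e:+, f:0; rest ⊤}
  B4:   IN={a:-, c:0, e:+; rest ⊤}   OUT={a:-, c:0, e:+; rest ⊤}
  B5:   IN={a:-, c:0, e:+; rest ⊤}   OUT={a:-, b:-, c:0, e:+; rest ⊤}

Merge at B0 (entry node, so the boundary value (all ⊤) is joined with the incoming edge(s)): IN[B0] = (all ⊤) ⊔ OUT[B3] = {a: ⊤, b: ⊤, c: ⊤, d: ⊤, e: ⊤, f: ⊤}
Applying B0's transfer function to that IN value gives OUT[B0] (row B0 above).

Answer: {a: ⊤, b: ⊤, c: ⊤, d: ⊤, e: ⊤, f: 0}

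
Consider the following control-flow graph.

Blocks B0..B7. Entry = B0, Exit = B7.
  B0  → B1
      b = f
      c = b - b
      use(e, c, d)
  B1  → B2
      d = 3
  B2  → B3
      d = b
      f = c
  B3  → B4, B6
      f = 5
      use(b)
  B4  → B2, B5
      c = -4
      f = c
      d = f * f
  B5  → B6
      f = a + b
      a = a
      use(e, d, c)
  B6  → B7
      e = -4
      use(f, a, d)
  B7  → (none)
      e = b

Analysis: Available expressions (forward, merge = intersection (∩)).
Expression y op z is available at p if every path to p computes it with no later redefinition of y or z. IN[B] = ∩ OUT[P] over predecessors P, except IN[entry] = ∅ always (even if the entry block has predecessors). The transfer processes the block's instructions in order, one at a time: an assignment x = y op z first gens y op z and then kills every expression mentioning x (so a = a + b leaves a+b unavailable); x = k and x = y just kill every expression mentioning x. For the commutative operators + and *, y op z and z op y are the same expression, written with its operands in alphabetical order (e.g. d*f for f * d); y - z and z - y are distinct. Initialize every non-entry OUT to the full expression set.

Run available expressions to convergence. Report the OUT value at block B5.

Fixpoint table:
  B0:   IN={}   OUT={b-b}
  B1:   IN={b-b}   OUT={b-b}
  B2:   IN={b-b}   OUT={b-b}
  B3:   IN={b-b}   OUT={b-b}
  B4:   IN={b-b}   OUT={b-b, f*f}
  B5:   IN={b-b, f*f}   OUT={b-b}
  B6:   IN={b-b}   OUT={b-b}
  B7:   IN={b-b}   OUT={b-b}

Merge at B5: IN[B5] = OUT[B4] = {b-b, f*f}
Applying B5's transfer function to that IN value gives OUT[B5] (row B5 above).

Answer: {b-b}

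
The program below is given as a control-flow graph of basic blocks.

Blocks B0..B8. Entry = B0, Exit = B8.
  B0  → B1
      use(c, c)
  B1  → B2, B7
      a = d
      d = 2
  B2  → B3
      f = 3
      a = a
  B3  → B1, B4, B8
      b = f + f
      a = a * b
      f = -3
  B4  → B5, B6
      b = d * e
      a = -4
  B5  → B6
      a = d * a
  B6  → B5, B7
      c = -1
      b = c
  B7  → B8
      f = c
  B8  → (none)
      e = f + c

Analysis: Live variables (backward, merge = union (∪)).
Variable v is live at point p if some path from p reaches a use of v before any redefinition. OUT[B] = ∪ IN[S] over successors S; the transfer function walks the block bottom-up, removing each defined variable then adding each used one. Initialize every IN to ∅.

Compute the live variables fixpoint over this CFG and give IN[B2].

Per-block solution:
  B0:   IN={c, d, e}   OUT={c, d, e}
  B1:   IN={c, d, e}   OUT={a, c, d, e}
  B2:   IN={a, c, d, e}   OUT={a, c, d, e, f}
  B3:   IN={a, c, d, e, f}   OUT={c, d, e, f}
  B4:   IN={d, e}   OUT={a, d}
  B5:   IN={a, d}   OUT={a, d}
  B6:   IN={a, d}   OUT={a, c, d}
  B7:   IN={c}   OUT={c, f}
  B8:   IN={c, f}   OUT={}

Merge at B2: OUT[B2] = IN[B3] = {a, c, d, e, f}
Applying B2's transfer function to that OUT value gives IN[B2] (row B2 above).

Answer: {a, c, d, e}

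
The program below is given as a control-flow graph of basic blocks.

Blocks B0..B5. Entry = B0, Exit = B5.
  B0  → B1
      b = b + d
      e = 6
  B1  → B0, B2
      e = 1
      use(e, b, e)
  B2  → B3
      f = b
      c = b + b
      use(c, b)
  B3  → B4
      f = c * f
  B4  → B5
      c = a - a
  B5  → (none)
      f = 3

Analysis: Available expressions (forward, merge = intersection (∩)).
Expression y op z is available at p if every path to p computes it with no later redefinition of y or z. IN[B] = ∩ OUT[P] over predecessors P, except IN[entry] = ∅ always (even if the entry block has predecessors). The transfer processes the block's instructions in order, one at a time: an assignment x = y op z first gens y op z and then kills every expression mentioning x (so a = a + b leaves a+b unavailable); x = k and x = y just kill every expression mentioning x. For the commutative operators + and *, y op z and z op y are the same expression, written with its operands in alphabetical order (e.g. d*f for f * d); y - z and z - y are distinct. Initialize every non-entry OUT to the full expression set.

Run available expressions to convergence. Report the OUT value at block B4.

Per-block solution:
  B0: | IN={} | OUT={}
  B1: | IN={} | OUT={}
  B2: | IN={} | OUT={b+b}
  B3: | IN={b+b} | OUT={b+b}
  B4: | IN={b+b} | OUT={a-a, b+b}
  B5: | IN={a-a, b+b} | OUT={a-a, b+b}

Merge at B4: IN[B4] = OUT[B3] = {b+b}
Applying B4's transfer function to that IN value gives OUT[B4] (row B4 above).

Answer: {a-a, b+b}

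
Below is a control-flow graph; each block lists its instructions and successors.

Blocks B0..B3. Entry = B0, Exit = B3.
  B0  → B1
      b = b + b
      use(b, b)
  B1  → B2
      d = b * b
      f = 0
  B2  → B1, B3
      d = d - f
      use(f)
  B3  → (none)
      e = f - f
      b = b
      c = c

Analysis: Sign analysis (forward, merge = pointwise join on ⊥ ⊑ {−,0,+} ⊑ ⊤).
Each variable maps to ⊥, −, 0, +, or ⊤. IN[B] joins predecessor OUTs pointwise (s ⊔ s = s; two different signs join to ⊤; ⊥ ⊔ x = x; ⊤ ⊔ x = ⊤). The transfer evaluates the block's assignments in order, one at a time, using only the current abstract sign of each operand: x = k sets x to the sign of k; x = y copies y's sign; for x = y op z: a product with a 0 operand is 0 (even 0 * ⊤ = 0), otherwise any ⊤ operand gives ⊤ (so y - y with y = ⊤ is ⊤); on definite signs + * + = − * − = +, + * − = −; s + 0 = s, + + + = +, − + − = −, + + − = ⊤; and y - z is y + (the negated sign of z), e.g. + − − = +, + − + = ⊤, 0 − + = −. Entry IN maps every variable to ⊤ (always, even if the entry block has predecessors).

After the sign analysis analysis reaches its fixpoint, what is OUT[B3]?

Per-block solution:
  B0:  IN=(all ⊤)  OUT=(all ⊤)
  B1:  IN=(all ⊤)  OUT={f:0; rest ⊤}
  B2:  IN={f:0; rest ⊤}  OUT={f:0; rest ⊤}
  B3:  IN={f:0; rest ⊤}  OUT={e:0, f:0; rest ⊤}

Merge at B3: IN[B3] = OUT[B2] = {a: ⊤, b: ⊤, c: ⊤, d: ⊤, e: ⊤, f: 0}
Applying B3's transfer function to that IN value gives OUT[B3] (row B3 above).

Answer: {a: ⊤, b: ⊤, c: ⊤, d: ⊤, e: 0, f: 0}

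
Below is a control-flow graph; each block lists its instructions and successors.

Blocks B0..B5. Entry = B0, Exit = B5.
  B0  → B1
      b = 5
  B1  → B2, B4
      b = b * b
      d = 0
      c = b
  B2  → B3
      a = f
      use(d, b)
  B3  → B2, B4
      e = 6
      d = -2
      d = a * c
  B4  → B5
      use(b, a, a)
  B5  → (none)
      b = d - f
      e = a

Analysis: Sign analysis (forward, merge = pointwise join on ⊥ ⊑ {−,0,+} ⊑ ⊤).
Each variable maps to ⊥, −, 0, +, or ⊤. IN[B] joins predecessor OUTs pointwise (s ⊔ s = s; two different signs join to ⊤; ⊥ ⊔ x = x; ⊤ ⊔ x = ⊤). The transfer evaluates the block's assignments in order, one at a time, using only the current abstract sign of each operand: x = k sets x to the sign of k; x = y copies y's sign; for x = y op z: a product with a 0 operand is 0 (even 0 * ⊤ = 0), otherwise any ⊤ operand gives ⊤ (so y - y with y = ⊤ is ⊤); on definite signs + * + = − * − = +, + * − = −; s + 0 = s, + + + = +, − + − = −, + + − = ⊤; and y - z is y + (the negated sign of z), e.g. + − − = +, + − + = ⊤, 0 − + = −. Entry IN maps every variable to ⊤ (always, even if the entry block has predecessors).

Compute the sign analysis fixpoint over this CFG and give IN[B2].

Answer: {a: ⊤, b: +, c: +, d: ⊤, e: ⊤, f: ⊤}

Trace:
Fixpoint table:
  B0: | IN=(all ⊤) | OUT={b:+; rest ⊤}
  B1: | IN={b:+; rest ⊤} | OUT={b:+, c:+, d:0; rest ⊤}
  B2: | IN={b:+, c:+; rest ⊤} | OUT={b:+, c:+; rest ⊤}
  B3: | IN={b:+, c:+; rest ⊤} | OUT={b:+, c:+, e:+; rest ⊤}
  B4: | IN={b:+, c:+; rest ⊤} | OUT={b:+, c:+; rest ⊤}
  B5: | IN={b:+, c:+; rest ⊤} | OUT={c:+; rest ⊤}

Merge at B2: IN[B2] = OUT[B1] ⊔ OUT[B3] = {a: ⊤, b: +, c: +, d: ⊤, e: ⊤, f: ⊤}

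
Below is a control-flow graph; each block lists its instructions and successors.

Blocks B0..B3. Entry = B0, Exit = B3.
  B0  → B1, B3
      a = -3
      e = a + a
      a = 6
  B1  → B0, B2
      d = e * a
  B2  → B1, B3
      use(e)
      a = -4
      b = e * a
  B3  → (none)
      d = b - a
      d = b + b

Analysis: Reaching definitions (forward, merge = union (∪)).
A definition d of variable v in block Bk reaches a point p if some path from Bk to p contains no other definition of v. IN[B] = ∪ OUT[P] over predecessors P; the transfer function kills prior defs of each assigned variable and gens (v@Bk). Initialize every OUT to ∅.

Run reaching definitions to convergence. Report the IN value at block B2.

Per-block solution:
  B0: | IN={a@B0, a@B2, b@B2, d@B1, e@B0} | OUT={a@B0, b@B2, d@B1, e@B0}
  B1: | IN={a@B0, a@B2, b@B2, d@B1, e@B0} | OUT={a@B0, a@B2, b@B2, d@B1, e@B0}
  B2: | IN={a@B0, a@B2, b@B2, d@B1, e@B0} | OUT={a@B2, b@B2, d@B1, e@B0}
  B3: | IN={a@B0, a@B2, b@B2, d@B1, e@B0} | OUT={a@B0, a@B2, b@B2, d@B3, e@B0}

Merge at B2: IN[B2] = OUT[B1] = {a@B0, a@B2, b@B2, d@B1, e@B0}

Answer: {a@B0, a@B2, b@B2, d@B1, e@B0}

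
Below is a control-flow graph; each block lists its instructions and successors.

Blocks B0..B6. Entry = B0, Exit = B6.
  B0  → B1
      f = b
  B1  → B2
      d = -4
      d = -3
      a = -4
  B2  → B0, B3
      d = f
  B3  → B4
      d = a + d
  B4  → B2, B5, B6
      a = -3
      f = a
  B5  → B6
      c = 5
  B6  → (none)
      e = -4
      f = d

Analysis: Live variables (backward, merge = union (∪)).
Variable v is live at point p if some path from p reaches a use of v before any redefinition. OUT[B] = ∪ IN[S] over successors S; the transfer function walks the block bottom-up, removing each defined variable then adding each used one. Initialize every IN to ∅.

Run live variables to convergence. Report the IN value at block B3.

Answer: {a, b, d}

Trace:
Per-block solution:
  B0: | IN={b} | OUT={b, f}
  B1: | IN={b, f} | OUT={a, b, f}
  B2: | IN={a, b, f} | OUT={a, b, d}
  B3: | IN={a, b, d} | OUT={b, d}
  B4: | IN={b, d} | OUT={a, b, d, f}
  B5: | IN={d} | OUT={d}
  B6: | IN={d} | OUT={}

Merge at B3: OUT[B3] = IN[B4] = {b, d}
Applying B3's transfer function to that OUT value gives IN[B3] (row B3 above).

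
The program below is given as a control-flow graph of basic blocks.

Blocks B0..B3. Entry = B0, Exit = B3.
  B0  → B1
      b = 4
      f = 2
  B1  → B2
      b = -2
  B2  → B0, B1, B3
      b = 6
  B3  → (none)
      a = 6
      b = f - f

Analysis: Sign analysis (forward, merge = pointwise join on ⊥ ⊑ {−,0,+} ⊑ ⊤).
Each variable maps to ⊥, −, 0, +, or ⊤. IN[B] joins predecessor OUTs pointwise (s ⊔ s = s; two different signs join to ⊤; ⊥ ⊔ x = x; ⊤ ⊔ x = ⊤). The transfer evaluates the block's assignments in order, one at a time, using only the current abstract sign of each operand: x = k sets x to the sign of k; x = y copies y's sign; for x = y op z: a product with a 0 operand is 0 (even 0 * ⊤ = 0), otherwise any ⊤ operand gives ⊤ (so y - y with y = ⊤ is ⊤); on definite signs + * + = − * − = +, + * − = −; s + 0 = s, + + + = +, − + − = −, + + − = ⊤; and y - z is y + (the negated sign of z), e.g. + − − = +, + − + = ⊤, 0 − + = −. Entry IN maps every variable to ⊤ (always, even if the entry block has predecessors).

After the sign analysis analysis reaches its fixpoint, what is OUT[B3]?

Converged values:
  B0:   IN=(all ⊤)   OUT={b:+, f:+; rest ⊤}
  B1:   IN={b:+, f:+; rest ⊤}   OUT={b:-, f:+; rest ⊤}
  B2:   IN={b:-, f:+; rest ⊤}   OUT={b:+, f:+; rest ⊤}
  B3:   IN={b:+, f:+; rest ⊤}   OUT={a:+, f:+; rest ⊤}

Merge at B3: IN[B3] = OUT[B2] = {a: ⊤, b: +, c: ⊤, d: ⊤, e: ⊤, f: +}
Applying B3's transfer function to that IN value gives OUT[B3] (row B3 above).

Answer: {a: +, b: ⊤, c: ⊤, d: ⊤, e: ⊤, f: +}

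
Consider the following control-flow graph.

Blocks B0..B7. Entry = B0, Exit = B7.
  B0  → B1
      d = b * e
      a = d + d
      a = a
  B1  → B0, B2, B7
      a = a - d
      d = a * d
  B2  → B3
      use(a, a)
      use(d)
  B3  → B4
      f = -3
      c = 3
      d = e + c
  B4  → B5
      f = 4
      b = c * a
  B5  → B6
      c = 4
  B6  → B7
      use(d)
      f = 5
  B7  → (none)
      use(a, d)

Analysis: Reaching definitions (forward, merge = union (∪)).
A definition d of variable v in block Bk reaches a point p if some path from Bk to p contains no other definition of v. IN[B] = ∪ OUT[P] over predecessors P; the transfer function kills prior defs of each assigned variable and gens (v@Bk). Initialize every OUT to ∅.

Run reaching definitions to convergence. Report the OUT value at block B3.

Answer: {a@B1, c@B3, d@B3, f@B3}

Working:
Fixpoint table:
  B0: | IN={a@B1, d@B1} | OUT={a@B0, d@B0}
  B1: | IN={a@B0, d@B0} | OUT={a@B1, d@B1}
  B2: | IN={a@B1, d@B1} | OUT={a@B1, d@B1}
  B3: | IN={a@B1, d@B1} | OUT={a@B1, c@B3, d@B3, f@B3}
  B4: | IN={a@B1, c@B3, d@B3, f@B3} | OUT={a@B1, b@B4, c@B3, d@B3, f@B4}
  B5: | IN={a@B1, b@B4, c@B3, d@B3, f@B4} | OUT={a@B1, b@B4, c@B5, d@B3, f@B4}
  B6: | IN={a@B1, b@B4, c@B5, d@B3, f@B4} | OUT={a@B1, b@B4, c@B5, d@B3, f@B6}
  B7: | IN={a@B1, b@B4, c@B5, d@B1, d@B3, f@B6} | OUT={a@B1, b@B4, c@B5, d@B1, d@B3, f@B6}

Merge at B3: IN[B3] = OUT[B2] = {a@B1, d@B1}
Applying B3's transfer function to that IN value gives OUT[B3] (row B3 above).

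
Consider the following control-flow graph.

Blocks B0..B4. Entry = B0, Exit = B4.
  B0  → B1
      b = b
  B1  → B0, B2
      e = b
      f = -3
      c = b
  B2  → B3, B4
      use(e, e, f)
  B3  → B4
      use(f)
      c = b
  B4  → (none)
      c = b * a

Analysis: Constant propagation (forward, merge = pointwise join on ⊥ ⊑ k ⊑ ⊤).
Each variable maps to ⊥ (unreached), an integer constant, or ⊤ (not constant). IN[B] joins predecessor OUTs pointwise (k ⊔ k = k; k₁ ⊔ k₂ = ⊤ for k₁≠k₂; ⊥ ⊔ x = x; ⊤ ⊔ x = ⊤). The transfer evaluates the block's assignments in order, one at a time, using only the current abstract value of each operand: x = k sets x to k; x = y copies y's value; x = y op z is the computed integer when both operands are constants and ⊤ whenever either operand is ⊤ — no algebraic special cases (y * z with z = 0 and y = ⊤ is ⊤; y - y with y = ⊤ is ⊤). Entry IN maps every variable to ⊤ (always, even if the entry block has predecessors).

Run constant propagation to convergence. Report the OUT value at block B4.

Answer: {a: ⊤, b: ⊤, c: ⊤, d: ⊤, e: ⊤, f: -3}

Derivation:
Per-block solution:
  B0:   IN=(all ⊤)   OUT=(all ⊤)
  B1:   IN=(all ⊤)   OUT={f:-3; rest ⊤}
  B2:   IN={f:-3; rest ⊤}   OUT={f:-3; rest ⊤}
  B3:   IN={f:-3; rest ⊤}   OUT={f:-3; rest ⊤}
  B4:   IN={f:-3; rest ⊤}   OUT={f:-3; rest ⊤}

Merge at B4: IN[B4] = OUT[B2] ⊔ OUT[B3] = {a: ⊤, b: ⊤, c: ⊤, d: ⊤, e: ⊤, f: -3}
Applying B4's transfer function to that IN value gives OUT[B4] (row B4 above).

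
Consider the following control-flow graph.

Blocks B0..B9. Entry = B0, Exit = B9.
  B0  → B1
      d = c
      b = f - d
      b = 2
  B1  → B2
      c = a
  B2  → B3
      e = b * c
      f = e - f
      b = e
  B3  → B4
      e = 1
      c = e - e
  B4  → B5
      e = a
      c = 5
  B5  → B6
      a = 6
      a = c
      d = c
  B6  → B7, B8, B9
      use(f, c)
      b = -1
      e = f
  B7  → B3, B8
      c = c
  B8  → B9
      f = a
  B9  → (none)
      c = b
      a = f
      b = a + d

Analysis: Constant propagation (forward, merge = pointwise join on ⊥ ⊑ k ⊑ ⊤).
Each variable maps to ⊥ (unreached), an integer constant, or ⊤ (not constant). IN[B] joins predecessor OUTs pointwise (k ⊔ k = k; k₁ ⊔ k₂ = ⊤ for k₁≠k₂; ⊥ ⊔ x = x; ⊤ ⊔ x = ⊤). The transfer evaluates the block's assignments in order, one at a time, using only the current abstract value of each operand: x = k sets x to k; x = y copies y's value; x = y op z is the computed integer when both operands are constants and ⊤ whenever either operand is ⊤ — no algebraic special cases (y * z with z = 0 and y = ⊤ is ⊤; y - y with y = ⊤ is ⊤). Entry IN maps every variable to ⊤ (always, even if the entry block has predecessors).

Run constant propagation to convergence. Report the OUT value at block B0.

Fixpoint table:
  B0:   IN=(all ⊤)   OUT={b:2; rest ⊤}
  B1:   IN={b:2; rest ⊤}   OUT={b:2; rest ⊤}
  B2:   IN={b:2; rest ⊤}   OUT=(all ⊤)
  B3:   IN=(all ⊤)   OUT={c:0, e:1; rest ⊤}
  B4:   IN={c:0, e:1; rest ⊤}   OUT={c:5; rest ⊤}
  B5:   IN={c:5; rest ⊤}   OUT={a:5, c:5, d:5; rest ⊤}
  B6:   IN={a:5, c:5, d:5; rest ⊤}   OUT={a:5, b:-1, c:5, d:5; rest ⊤}
  B7:   IN={a:5, b:-1, c:5, d:5; rest ⊤}   OUT={a:5, b:-1, c:5, d:5; rest ⊤}
  B8:   IN={a:5, b:-1, c:5, d:5; rest ⊤}   OUT={a:5, b:-1, c:5, d:5, f:5; rest ⊤}
  B9:   IN={a:5, b:-1, c:5, d:5; rest ⊤}   OUT={c:-1, d:5; rest ⊤}

B0 is the boundary node: IN[B0] = {a: ⊤, b: ⊤, c: ⊤, d: ⊤, e: ⊤, f: ⊤}
Applying B0's transfer function to that IN value gives OUT[B0] (row B0 above).

Answer: {a: ⊤, b: 2, c: ⊤, d: ⊤, e: ⊤, f: ⊤}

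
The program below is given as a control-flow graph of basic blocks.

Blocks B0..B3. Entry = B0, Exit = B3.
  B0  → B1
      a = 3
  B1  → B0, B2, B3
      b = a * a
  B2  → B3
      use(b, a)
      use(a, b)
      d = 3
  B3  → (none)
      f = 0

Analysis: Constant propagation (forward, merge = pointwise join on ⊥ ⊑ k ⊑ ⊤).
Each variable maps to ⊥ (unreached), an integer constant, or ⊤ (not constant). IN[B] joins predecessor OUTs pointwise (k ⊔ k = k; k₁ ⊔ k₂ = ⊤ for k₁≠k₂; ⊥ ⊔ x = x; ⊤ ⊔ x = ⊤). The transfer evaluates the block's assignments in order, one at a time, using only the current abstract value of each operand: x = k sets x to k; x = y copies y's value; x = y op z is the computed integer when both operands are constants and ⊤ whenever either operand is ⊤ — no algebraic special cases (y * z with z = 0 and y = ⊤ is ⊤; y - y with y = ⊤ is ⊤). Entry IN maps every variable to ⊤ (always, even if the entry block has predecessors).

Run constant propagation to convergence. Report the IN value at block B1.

Per-block solution:
  B0:   IN=(all ⊤)   OUT={a:3; rest ⊤}
  B1:   IN={a:3; rest ⊤}   OUT={a:3, b:9; rest ⊤}
  B2:   IN={a:3, b:9; rest ⊤}   OUT={a:3, b:9, d:3; rest ⊤}
  B3:   IN={a:3, b:9; rest ⊤}   OUT={a:3, b:9, f:0; rest ⊤}

Merge at B1: IN[B1] = OUT[B0] = {a: 3, b: ⊤, c: ⊤, d: ⊤, e: ⊤, f: ⊤}

Answer: {a: 3, b: ⊤, c: ⊤, d: ⊤, e: ⊤, f: ⊤}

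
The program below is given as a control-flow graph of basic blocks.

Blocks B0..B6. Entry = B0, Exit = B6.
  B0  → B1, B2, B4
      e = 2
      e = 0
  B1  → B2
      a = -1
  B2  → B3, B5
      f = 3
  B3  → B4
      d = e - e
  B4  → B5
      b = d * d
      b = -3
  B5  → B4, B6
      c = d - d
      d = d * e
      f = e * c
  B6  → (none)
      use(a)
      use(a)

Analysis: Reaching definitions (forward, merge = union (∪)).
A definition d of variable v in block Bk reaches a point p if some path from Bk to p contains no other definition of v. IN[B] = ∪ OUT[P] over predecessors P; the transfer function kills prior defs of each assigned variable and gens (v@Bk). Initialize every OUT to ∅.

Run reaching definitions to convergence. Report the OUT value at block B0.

Answer: {e@B0}

Working:
Per-block solution:
  B0:  IN={}  OUT={e@B0}
  B1:  IN={e@B0}  OUT={a@B1, e@B0}
  B2:  IN={a@B1, e@B0}  OUT={a@B1, e@B0, f@B2}
  B3:  IN={a@B1, e@B0, f@B2}  OUT={a@B1, d@B3, e@B0, f@B2}
  B4:  IN={a@B1, b@B4, c@B5, d@B3, d@B5, e@B0, f@B2, f@B5}  OUT={a@B1, b@B4, c@B5, d@B3, d@B5, e@B0, f@B2, f@B5}
  B5:  IN={a@B1, b@B4, c@B5, d@B3, d@B5, e@B0, f@B2, f@B5}  OUT={a@B1, b@B4, c@B5, d@B5, e@B0, f@B5}
  B6:  IN={a@B1, b@B4, c@B5, d@B5, e@B0, f@B5}  OUT={a@B1, b@B4, c@B5, d@B5, e@B0, f@B5}

B0 is the boundary node: IN[B0] = {}
Applying B0's transfer function to that IN value gives OUT[B0] (row B0 above).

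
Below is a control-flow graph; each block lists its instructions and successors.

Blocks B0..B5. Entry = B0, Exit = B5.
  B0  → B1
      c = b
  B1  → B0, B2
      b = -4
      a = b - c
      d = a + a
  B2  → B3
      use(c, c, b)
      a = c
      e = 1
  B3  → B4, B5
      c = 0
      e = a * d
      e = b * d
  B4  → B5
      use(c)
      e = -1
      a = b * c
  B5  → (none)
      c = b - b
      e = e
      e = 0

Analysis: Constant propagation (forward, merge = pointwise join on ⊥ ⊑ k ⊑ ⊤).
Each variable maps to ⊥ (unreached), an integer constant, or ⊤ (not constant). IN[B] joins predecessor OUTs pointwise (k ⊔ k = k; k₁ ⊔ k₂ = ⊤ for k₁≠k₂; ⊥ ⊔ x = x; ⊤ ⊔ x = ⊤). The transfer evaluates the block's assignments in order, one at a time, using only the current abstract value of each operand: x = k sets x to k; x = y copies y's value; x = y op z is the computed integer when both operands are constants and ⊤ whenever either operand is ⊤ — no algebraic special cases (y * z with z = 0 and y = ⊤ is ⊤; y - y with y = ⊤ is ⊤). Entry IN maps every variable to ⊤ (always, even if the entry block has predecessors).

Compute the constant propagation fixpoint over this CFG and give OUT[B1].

Per-block solution:
  B0: | IN=(all ⊤) | OUT=(all ⊤)
  B1: | IN=(all ⊤) | OUT={b:-4; rest ⊤}
  B2: | IN={b:-4; rest ⊤} | OUT={b:-4, e:1; rest ⊤}
  B3: | IN={b:-4, e:1; rest ⊤} | OUT={b:-4, c:0; rest ⊤}
  B4: | IN={b:-4, c:0; rest ⊤} | OUT={a:0, b:-4, c:0, e:-1; rest ⊤}
  B5: | IN={b:-4, c:0; rest ⊤} | OUT={b:-4, c:0, e:0; rest ⊤}

Merge at B1: IN[B1] = OUT[B0] = {a: ⊤, b: ⊤, c: ⊤, d: ⊤, e: ⊤, f: ⊤}
Applying B1's transfer function to that IN value gives OUT[B1] (row B1 above).

Answer: {a: ⊤, b: -4, c: ⊤, d: ⊤, e: ⊤, f: ⊤}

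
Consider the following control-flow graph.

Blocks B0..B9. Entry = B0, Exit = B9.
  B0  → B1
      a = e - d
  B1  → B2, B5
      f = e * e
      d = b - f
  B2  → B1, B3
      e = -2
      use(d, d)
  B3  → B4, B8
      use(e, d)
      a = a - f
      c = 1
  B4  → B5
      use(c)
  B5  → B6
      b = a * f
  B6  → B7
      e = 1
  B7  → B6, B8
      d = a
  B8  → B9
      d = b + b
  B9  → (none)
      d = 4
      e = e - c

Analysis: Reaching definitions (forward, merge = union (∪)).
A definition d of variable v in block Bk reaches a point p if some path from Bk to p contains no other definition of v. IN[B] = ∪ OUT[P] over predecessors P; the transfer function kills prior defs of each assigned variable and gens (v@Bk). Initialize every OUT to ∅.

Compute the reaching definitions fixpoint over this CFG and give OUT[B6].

Answer: {a@B0, a@B3, b@B5, c@B3, d@B1, d@B7, e@B6, f@B1}

Trace:
Per-block solution:
  B0:  IN={}  OUT={a@B0}
  B1:  IN={a@B0, d@B1, e@B2, f@B1}  OUT={a@B0, d@B1, e@B2, f@B1}
  B2:  IN={a@B0, d@B1, e@B2, f@B1}  OUT={a@B0, d@B1, e@B2, f@B1}
  B3:  IN={a@B0, d@B1, e@B2, f@B1}  OUT={a@B3, c@B3, d@B1, e@B2, f@B1}
  B4:  IN={a@B3, c@B3, d@B1, e@B2, f@B1}  OUT={a@B3, c@B3, d@B1, e@B2, f@B1}
  B5:  IN={a@B0, a@B3, c@B3, d@B1, e@B2, f@B1}  OUT={a@B0, a@B3, b@B5, c@B3, d@B1, e@B2, f@B1}
  B6:  IN={a@B0, a@B3, b@B5, c@B3, d@B1, d@B7, e@B2, e@B6, f@B1}  OUT={a@B0, a@B3, b@B5, c@B3, d@B1, d@B7, e@B6, f@B1}
  B7:  IN={a@B0, a@B3, b@B5, c@B3, d@B1, d@B7, e@B6, f@B1}  OUT={a@B0, a@B3, b@B5, c@B3, d@B7, e@B6, f@B1}
  B8:  IN={a@B0, a@B3, b@B5, c@B3, d@B1, d@B7, e@B2, e@B6, f@B1}  OUT={a@B0, a@B3, b@B5, c@B3, d@B8, e@B2, e@B6, f@B1}
  B9:  IN={a@B0, a@B3, b@B5, c@B3, d@B8, e@B2, e@B6, f@B1}  OUT={a@B0, a@B3, b@B5, c@B3, d@B9, e@B9, f@B1}

Merge at B6: IN[B6] = OUT[B5] ⊔ OUT[B7] = {a@B0, a@B3, b@B5, c@B3, d@B1, d@B7, e@B2, e@B6, f@B1}
Applying B6's transfer function to that IN value gives OUT[B6] (row B6 above).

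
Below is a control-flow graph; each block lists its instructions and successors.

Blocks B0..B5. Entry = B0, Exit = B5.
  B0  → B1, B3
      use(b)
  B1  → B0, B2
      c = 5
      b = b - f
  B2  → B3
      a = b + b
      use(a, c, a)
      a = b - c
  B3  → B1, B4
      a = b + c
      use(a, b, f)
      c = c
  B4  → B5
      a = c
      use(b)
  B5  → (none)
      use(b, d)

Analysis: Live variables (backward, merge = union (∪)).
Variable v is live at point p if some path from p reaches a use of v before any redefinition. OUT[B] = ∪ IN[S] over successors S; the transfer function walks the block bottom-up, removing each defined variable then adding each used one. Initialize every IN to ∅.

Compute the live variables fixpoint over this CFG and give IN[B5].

Answer: {b, d}

Derivation:
Fixpoint table:
  B0: | IN={b, c, d, f} | OUT={b, c, d, f}
  B1: | IN={b, d, f} | OUT={b, c, d, f}
  B2: | IN={b, c, d, f} | OUT={b, c, d, f}
  B3: | IN={b, c, d, f} | OUT={b, c, d, f}
  B4: | IN={b, c, d} | OUT={b, d}
  B5: | IN={b, d} | OUT={}

B5 is the boundary node: OUT[B5] = {}
Applying B5's transfer function to that OUT value gives IN[B5] (row B5 above).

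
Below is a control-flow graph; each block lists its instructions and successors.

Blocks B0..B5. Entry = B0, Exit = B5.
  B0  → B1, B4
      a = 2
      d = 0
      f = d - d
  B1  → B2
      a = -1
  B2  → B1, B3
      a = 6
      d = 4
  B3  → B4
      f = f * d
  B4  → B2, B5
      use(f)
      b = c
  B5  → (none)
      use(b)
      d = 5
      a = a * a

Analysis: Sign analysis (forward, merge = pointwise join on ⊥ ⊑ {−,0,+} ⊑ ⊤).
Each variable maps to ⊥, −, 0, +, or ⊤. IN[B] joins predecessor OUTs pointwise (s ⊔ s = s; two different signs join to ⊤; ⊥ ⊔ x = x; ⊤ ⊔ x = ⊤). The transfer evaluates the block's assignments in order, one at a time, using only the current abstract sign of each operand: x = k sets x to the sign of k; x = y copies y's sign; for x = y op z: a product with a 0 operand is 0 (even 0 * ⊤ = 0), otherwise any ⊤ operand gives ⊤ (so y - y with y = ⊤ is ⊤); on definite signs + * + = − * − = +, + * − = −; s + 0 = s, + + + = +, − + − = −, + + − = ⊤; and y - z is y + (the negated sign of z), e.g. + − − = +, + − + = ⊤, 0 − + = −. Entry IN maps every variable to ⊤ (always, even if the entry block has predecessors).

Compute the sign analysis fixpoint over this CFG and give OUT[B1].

Per-block solution:
  B0: | IN=(all ⊤) | OUT={a:+, d:0, f:0; rest ⊤}
  B1: | IN={a:+, f:0; rest ⊤} | OUT={a:-, f:0; rest ⊤}
  B2: | IN={f:0; rest ⊤} | OUT={a:+, d:+, f:0; rest ⊤}
  B3: | IN={a:+, d:+, f:0; rest ⊤} | OUT={a:+, d:+, f:0; rest ⊤}
  B4: | IN={a:+, f:0; rest ⊤} | OUT={a:+, f:0; rest ⊤}
  B5: | IN={a:+, f:0; rest ⊤} | OUT={a:+, d:+, f:0; rest ⊤}

Merge at B1: IN[B1] = OUT[B0] ⊔ OUT[B2] = {a: +, b: ⊤, c: ⊤, d: ⊤, e: ⊤, f: 0}
Applying B1's transfer function to that IN value gives OUT[B1] (row B1 above).

Answer: {a: -, b: ⊤, c: ⊤, d: ⊤, e: ⊤, f: 0}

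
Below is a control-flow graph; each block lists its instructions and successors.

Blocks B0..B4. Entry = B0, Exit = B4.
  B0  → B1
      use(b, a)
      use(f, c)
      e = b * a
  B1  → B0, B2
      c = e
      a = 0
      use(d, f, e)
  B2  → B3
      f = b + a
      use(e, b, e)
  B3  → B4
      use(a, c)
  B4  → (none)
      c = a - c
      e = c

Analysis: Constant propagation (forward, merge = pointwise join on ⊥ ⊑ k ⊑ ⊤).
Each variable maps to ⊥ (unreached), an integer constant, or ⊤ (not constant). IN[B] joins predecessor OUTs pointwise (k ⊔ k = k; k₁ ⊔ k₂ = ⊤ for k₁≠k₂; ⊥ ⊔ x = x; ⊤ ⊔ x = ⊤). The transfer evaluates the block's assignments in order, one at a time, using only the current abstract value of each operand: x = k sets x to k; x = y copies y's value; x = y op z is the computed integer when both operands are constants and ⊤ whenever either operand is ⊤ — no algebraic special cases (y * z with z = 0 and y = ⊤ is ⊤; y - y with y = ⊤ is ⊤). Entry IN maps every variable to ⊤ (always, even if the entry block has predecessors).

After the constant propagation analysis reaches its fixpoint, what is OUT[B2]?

Converged values:
  B0:   IN=(all ⊤)   OUT=(all ⊤)
  B1:   IN=(all ⊤)   OUT={a:0; rest ⊤}
  B2:   IN={a:0; rest ⊤}   OUT={a:0; rest ⊤}
  B3:   IN={a:0; rest ⊤}   OUT={a:0; rest ⊤}
  B4:   IN={a:0; rest ⊤}   OUT={a:0; rest ⊤}

Merge at B2: IN[B2] = OUT[B1] = {a: 0, b: ⊤, c: ⊤, d: ⊤, e: ⊤, f: ⊤}
Applying B2's transfer function to that IN value gives OUT[B2] (row B2 above).

Answer: {a: 0, b: ⊤, c: ⊤, d: ⊤, e: ⊤, f: ⊤}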